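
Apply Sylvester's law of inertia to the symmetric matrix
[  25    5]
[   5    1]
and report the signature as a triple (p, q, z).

step 0: pivot 25 → sign +
step 1: row/col 1 already zero → sign 0
signature = (1, 0, 1)

Answer: (1, 0, 1)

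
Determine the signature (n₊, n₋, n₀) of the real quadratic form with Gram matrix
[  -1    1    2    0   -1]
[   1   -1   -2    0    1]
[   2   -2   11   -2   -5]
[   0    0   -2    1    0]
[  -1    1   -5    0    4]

Answer: (3, 1, 1)

Derivation:
step 0: pivot -1 → sign −
step 1: pivot 15 → sign +
step 2: pivot 11/15 → sign +
step 3: pivot 6/11 → sign +
step 4: row/col 4 already zero → sign 0
signature = (3, 1, 1)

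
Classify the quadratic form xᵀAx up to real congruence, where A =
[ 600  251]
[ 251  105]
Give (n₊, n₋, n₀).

step 0: pivot 600 → sign +
step 1: pivot -1/600 → sign −
signature = (1, 1, 0)

Answer: (1, 1, 0)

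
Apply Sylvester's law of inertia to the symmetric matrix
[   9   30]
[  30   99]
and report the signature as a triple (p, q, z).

Answer: (1, 1, 0)

Derivation:
step 0: pivot 9 → sign +
step 1: pivot -1 → sign −
signature = (1, 1, 0)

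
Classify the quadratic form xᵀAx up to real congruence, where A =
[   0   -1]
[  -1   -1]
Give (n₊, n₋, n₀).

Answer: (1, 1, 0)

Derivation:
step 0: pivot -1 → sign −
step 1: pivot 1 → sign +
signature = (1, 1, 0)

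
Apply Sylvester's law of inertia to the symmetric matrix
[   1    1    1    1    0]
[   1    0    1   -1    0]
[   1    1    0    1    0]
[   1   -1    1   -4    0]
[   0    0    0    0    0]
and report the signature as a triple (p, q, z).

step 0: pivot 1 → sign +
step 1: pivot -1 → sign −
step 2: pivot -1 → sign −
step 3: pivot -1 → sign −
step 4: row/col 4 already zero → sign 0
signature = (1, 3, 1)

Answer: (1, 3, 1)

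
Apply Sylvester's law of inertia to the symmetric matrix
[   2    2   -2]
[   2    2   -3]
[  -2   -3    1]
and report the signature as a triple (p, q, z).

Answer: (2, 1, 0)

Derivation:
step 0: pivot 2 → sign +
step 1: pivot -1 → sign −
step 2: pivot 1 → sign +
signature = (2, 1, 0)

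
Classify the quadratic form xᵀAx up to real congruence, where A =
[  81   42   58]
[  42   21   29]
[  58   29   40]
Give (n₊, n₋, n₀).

step 0: pivot 81 → sign +
step 1: pivot -7/9 → sign −
step 2: pivot -1/21 → sign −
signature = (1, 2, 0)

Answer: (1, 2, 0)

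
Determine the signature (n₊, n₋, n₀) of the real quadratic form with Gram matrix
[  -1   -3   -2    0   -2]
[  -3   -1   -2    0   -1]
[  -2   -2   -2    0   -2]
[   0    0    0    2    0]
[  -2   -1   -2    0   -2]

step 0: pivot -1 → sign −
step 1: pivot 8 → sign +
step 2: pivot 2 → sign +
step 3: pivot -9/8 → sign −
step 4: pivot 2/9 → sign +
signature = (3, 2, 0)

Answer: (3, 2, 0)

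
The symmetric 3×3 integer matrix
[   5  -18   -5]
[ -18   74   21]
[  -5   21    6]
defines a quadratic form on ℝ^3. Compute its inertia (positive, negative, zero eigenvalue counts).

step 0: pivot 5 → sign +
step 1: pivot 46/5 → sign +
step 2: pivot 1/46 → sign +
signature = (3, 0, 0)

Answer: (3, 0, 0)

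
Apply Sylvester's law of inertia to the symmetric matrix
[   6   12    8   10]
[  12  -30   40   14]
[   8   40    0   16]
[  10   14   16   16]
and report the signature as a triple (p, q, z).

step 0: pivot 6 → sign +
step 1: pivot -54 → sign −
step 2: row/col 2 already zero → sign 0
step 3: row/col 3 already zero → sign 0
signature = (1, 1, 2)

Answer: (1, 1, 2)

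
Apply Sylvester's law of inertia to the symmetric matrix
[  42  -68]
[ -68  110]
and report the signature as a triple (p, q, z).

Answer: (1, 1, 0)

Derivation:
step 0: pivot 42 → sign +
step 1: pivot -2/21 → sign −
signature = (1, 1, 0)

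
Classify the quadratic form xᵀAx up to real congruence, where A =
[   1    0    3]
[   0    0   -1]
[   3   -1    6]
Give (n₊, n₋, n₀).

step 0: pivot 1 → sign +
step 1: pivot -3 → sign −
step 2: pivot 1/3 → sign +
signature = (2, 1, 0)

Answer: (2, 1, 0)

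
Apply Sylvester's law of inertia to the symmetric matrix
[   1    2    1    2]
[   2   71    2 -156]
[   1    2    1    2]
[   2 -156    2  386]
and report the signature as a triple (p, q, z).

step 0: pivot 1 → sign +
step 1: pivot 67 → sign +
step 2: pivot -6/67 → sign −
step 3: row/col 3 already zero → sign 0
signature = (2, 1, 1)

Answer: (2, 1, 1)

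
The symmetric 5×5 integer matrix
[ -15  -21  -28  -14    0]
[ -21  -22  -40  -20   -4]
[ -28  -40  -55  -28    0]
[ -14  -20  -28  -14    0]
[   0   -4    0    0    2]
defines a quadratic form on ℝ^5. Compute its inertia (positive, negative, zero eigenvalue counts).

Answer: (2, 3, 0)

Derivation:
step 0: pivot -15 → sign −
step 1: pivot 37/5 → sign +
step 2: pivot -313/111 → sign −
step 3: pivot 106/313 → sign +
step 4: pivot -6/53 → sign −
signature = (2, 3, 0)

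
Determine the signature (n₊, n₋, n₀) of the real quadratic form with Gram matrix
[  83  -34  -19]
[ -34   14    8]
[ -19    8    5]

step 0: pivot 83 → sign +
step 1: pivot 6/83 → sign +
step 2: row/col 2 already zero → sign 0
signature = (2, 0, 1)

Answer: (2, 0, 1)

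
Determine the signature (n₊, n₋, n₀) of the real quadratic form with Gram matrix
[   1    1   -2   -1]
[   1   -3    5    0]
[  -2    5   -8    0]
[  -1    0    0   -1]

step 0: pivot 1 → sign +
step 1: pivot -4 → sign −
step 2: pivot 1/4 → sign +
step 3: pivot -2 → sign −
signature = (2, 2, 0)

Answer: (2, 2, 0)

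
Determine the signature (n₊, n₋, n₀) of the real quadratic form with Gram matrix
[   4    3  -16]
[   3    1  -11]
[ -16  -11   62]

Answer: (1, 2, 0)

Derivation:
step 0: pivot 4 → sign +
step 1: pivot -5/4 → sign −
step 2: pivot -6/5 → sign −
signature = (1, 2, 0)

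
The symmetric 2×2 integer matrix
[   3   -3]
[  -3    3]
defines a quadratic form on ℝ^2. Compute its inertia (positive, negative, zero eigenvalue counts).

step 0: pivot 3 → sign +
step 1: row/col 1 already zero → sign 0
signature = (1, 0, 1)

Answer: (1, 0, 1)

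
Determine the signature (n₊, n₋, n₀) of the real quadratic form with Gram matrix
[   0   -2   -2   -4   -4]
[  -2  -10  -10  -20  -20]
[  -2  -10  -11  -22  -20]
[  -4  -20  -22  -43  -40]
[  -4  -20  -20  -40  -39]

Answer: (3, 2, 0)

Derivation:
step 0: pivot -10 → sign −
step 1: pivot 2/5 → sign +
step 2: pivot -1 → sign −
step 3: pivot 1 → sign +
step 4: pivot 1 → sign +
signature = (3, 2, 0)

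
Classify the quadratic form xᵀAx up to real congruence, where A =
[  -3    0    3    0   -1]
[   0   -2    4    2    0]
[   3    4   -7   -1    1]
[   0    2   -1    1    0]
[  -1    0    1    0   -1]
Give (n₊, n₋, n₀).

Answer: (2, 3, 0)

Derivation:
step 0: pivot -3 → sign −
step 1: pivot -2 → sign −
step 2: pivot 4 → sign +
step 3: pivot 3/4 → sign +
step 4: pivot -2/3 → sign −
signature = (2, 3, 0)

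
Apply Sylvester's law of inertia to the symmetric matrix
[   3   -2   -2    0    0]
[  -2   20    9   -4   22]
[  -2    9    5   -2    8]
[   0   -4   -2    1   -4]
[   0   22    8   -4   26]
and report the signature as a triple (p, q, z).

step 0: pivot 3 → sign +
step 1: pivot 56/3 → sign +
step 2: pivot 29/56 → sign +
step 3: pivot -3/29 → sign −
step 4: pivot -2 → sign −
signature = (3, 2, 0)

Answer: (3, 2, 0)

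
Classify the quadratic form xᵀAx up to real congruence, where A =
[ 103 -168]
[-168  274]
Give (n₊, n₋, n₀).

Answer: (1, 1, 0)

Derivation:
step 0: pivot 103 → sign +
step 1: pivot -2/103 → sign −
signature = (1, 1, 0)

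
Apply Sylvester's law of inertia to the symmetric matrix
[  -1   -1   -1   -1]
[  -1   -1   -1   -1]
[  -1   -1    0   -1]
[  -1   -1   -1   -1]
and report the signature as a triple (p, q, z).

Answer: (1, 1, 2)

Derivation:
step 0: pivot -1 → sign −
step 1: pivot 1 → sign +
step 2: row/col 2 already zero → sign 0
step 3: row/col 3 already zero → sign 0
signature = (1, 1, 2)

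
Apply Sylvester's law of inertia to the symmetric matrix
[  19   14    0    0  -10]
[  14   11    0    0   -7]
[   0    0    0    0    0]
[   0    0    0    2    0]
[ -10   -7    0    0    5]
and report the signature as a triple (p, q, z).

Answer: (3, 1, 1)

Derivation:
step 0: pivot 19 → sign +
step 1: pivot 13/19 → sign +
step 2: pivot 2 → sign +
step 3: pivot -6/13 → sign −
step 4: row/col 4 already zero → sign 0
signature = (3, 1, 1)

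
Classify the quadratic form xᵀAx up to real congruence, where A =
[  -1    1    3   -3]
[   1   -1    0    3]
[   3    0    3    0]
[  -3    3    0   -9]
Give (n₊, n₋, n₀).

Answer: (1, 2, 1)

Derivation:
step 0: pivot -1 → sign −
step 1: pivot 12 → sign +
step 2: pivot -3/4 → sign −
step 3: row/col 3 already zero → sign 0
signature = (1, 2, 1)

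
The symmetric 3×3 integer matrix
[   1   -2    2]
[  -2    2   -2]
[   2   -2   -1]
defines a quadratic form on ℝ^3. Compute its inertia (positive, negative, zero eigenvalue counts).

step 0: pivot 1 → sign +
step 1: pivot -2 → sign −
step 2: pivot -3 → sign −
signature = (1, 2, 0)

Answer: (1, 2, 0)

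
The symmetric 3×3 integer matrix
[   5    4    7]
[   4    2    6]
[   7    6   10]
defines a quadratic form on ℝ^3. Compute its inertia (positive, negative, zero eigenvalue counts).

step 0: pivot 5 → sign +
step 1: pivot -6/5 → sign −
step 2: pivot 1/3 → sign +
signature = (2, 1, 0)

Answer: (2, 1, 0)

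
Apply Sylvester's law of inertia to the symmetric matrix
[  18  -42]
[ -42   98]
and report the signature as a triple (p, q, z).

step 0: pivot 18 → sign +
step 1: row/col 1 already zero → sign 0
signature = (1, 0, 1)

Answer: (1, 0, 1)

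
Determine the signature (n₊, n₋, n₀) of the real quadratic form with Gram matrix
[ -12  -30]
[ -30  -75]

Answer: (0, 1, 1)

Derivation:
step 0: pivot -12 → sign −
step 1: row/col 1 already zero → sign 0
signature = (0, 1, 1)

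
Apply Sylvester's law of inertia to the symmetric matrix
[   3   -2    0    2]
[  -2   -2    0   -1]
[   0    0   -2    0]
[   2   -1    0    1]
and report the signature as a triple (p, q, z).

Answer: (1, 3, 0)

Derivation:
step 0: pivot 3 → sign +
step 1: pivot -10/3 → sign −
step 2: pivot -2 → sign −
step 3: pivot -3/10 → sign −
signature = (1, 3, 0)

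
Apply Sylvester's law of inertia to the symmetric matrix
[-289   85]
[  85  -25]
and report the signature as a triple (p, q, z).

step 0: pivot -289 → sign −
step 1: row/col 1 already zero → sign 0
signature = (0, 1, 1)

Answer: (0, 1, 1)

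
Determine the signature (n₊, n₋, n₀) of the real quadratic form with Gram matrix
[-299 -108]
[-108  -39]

Answer: (1, 1, 0)

Derivation:
step 0: pivot -299 → sign −
step 1: pivot 3/299 → sign +
signature = (1, 1, 0)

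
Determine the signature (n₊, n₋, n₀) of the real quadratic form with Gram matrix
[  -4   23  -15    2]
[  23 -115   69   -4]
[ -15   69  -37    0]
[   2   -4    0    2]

Answer: (2, 2, 0)

Derivation:
step 0: pivot -4 → sign −
step 1: pivot 69/4 → sign +
step 2: pivot 2 → sign +
step 3: pivot -6/23 → sign −
signature = (2, 2, 0)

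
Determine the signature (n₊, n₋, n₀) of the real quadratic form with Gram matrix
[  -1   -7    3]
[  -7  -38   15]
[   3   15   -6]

step 0: pivot -1 → sign −
step 1: pivot 11 → sign +
step 2: pivot -3/11 → sign −
signature = (1, 2, 0)

Answer: (1, 2, 0)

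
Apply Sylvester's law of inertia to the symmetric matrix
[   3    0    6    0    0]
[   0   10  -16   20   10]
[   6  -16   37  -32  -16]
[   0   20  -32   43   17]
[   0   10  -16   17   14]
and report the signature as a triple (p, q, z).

step 0: pivot 3 → sign +
step 1: pivot 10 → sign +
step 2: pivot -3/5 → sign −
step 3: pivot 3 → sign +
step 4: pivot 1 → sign +
signature = (4, 1, 0)

Answer: (4, 1, 0)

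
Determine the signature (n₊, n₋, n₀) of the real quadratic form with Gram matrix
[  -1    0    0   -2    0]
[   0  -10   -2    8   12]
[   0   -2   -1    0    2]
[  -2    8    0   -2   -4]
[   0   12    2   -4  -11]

Answer: (2, 3, 0)

Derivation:
step 0: pivot -1 → sign −
step 1: pivot -10 → sign −
step 2: pivot -3/5 → sign −
step 3: pivot 38/3 → sign +
step 4: pivot 3/19 → sign +
signature = (2, 3, 0)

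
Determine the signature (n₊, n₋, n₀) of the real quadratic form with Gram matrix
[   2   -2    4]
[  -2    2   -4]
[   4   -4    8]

step 0: pivot 2 → sign +
step 1: row/col 1 already zero → sign 0
step 2: row/col 2 already zero → sign 0
signature = (1, 0, 2)

Answer: (1, 0, 2)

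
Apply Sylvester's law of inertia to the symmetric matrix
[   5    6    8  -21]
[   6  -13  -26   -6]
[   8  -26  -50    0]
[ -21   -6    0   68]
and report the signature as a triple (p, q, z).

Answer: (1, 3, 0)

Derivation:
step 0: pivot 5 → sign +
step 1: pivot -101/5 → sign −
step 2: pivot -6/101 → sign −
step 3: pivot -1 → sign −
signature = (1, 3, 0)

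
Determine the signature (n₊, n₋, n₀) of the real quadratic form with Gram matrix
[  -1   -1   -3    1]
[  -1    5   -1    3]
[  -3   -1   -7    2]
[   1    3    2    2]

step 0: pivot -1 → sign −
step 1: pivot 6 → sign +
step 2: pivot 4/3 → sign +
step 3: pivot 1/4 → sign +
signature = (3, 1, 0)

Answer: (3, 1, 0)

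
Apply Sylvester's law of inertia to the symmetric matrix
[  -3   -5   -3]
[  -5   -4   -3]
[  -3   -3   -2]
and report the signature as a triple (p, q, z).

step 0: pivot -3 → sign −
step 1: pivot 13/3 → sign +
step 2: pivot 1/13 → sign +
signature = (2, 1, 0)

Answer: (2, 1, 0)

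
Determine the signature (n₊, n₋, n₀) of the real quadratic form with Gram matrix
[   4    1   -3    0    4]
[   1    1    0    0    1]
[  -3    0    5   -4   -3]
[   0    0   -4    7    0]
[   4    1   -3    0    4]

Answer: (3, 1, 1)

Derivation:
step 0: pivot 4 → sign +
step 1: pivot 3/4 → sign +
step 2: pivot 2 → sign +
step 3: pivot -1 → sign −
step 4: row/col 4 already zero → sign 0
signature = (3, 1, 1)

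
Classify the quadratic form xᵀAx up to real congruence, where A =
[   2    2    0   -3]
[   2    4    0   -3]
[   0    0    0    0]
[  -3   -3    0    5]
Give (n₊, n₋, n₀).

step 0: pivot 2 → sign +
step 1: pivot 2 → sign +
step 2: pivot 1/2 → sign +
step 3: row/col 3 already zero → sign 0
signature = (3, 0, 1)

Answer: (3, 0, 1)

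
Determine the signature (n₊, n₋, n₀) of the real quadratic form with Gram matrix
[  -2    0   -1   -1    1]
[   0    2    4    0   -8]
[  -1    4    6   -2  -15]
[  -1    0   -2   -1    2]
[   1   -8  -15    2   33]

Answer: (3, 2, 0)

Derivation:
step 0: pivot -2 → sign −
step 1: pivot 2 → sign +
step 2: pivot -3/2 → sign −
step 3: pivot 1 → sign +
step 4: pivot 2/3 → sign +
signature = (3, 2, 0)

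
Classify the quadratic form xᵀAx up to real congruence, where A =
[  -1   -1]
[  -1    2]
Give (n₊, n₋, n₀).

Answer: (1, 1, 0)

Derivation:
step 0: pivot -1 → sign −
step 1: pivot 3 → sign +
signature = (1, 1, 0)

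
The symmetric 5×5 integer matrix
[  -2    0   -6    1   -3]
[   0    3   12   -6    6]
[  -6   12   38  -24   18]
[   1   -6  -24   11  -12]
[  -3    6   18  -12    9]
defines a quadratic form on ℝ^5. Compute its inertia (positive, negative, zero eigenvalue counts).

Answer: (3, 2, 0)

Derivation:
step 0: pivot -2 → sign −
step 1: pivot 3 → sign +
step 2: pivot 8 → sign +
step 3: pivot -13/8 → sign −
step 4: pivot 6/13 → sign +
signature = (3, 2, 0)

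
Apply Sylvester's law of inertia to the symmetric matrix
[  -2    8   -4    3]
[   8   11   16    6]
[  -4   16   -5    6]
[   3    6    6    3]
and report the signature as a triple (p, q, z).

step 0: pivot -2 → sign −
step 1: pivot 43 → sign +
step 2: pivot 3 → sign +
step 3: pivot -3/86 → sign −
signature = (2, 2, 0)

Answer: (2, 2, 0)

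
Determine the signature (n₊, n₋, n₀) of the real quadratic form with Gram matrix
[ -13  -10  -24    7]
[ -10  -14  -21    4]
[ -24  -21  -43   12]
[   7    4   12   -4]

Answer: (2, 2, 0)

Derivation:
step 0: pivot -13 → sign −
step 1: pivot -82/13 → sign −
step 2: pivot 191/82 → sign +
step 3: pivot 3/191 → sign +
signature = (2, 2, 0)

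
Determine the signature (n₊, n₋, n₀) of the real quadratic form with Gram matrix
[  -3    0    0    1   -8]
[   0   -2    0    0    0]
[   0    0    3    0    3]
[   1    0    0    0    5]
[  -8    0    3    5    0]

step 0: pivot -3 → sign −
step 1: pivot -2 → sign −
step 2: pivot 3 → sign +
step 3: pivot 1/3 → sign +
step 4: pivot 2 → sign +
signature = (3, 2, 0)

Answer: (3, 2, 0)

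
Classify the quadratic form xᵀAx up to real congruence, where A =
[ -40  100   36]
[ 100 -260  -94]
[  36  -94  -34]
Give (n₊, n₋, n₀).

step 0: pivot -40 → sign −
step 1: pivot -10 → sign −
step 2: row/col 2 already zero → sign 0
signature = (0, 2, 1)

Answer: (0, 2, 1)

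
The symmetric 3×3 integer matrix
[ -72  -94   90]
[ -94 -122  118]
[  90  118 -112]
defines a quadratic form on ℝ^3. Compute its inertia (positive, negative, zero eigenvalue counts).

step 0: pivot -72 → sign −
step 1: pivot 13/18 → sign +
step 2: pivot 2/13 → sign +
signature = (2, 1, 0)

Answer: (2, 1, 0)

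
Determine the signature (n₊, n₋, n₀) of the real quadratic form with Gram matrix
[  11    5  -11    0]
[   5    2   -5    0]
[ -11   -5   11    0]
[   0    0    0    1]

Answer: (2, 1, 1)

Derivation:
step 0: pivot 11 → sign +
step 1: pivot -3/11 → sign −
step 2: pivot 1 → sign +
step 3: row/col 3 already zero → sign 0
signature = (2, 1, 1)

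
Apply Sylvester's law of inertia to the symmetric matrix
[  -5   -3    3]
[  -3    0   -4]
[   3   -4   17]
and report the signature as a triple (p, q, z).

Answer: (2, 1, 0)

Derivation:
step 0: pivot -5 → sign −
step 1: pivot 9/5 → sign +
step 2: pivot 1/9 → sign +
signature = (2, 1, 0)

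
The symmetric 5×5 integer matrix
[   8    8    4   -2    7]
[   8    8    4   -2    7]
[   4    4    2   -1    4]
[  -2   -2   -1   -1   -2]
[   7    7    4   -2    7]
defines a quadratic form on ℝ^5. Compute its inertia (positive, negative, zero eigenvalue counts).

Answer: (2, 2, 1)

Derivation:
step 0: pivot 8 → sign +
step 1: pivot -3/2 → sign −
step 2: pivot 11/12 → sign +
step 3: pivot -3/11 → sign −
step 4: row/col 4 already zero → sign 0
signature = (2, 2, 1)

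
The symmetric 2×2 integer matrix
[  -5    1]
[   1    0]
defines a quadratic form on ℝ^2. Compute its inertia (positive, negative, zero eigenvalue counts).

Answer: (1, 1, 0)

Derivation:
step 0: pivot -5 → sign −
step 1: pivot 1/5 → sign +
signature = (1, 1, 0)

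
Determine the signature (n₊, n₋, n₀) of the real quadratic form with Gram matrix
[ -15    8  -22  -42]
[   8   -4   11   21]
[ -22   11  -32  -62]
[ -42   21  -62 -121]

Answer: (1, 3, 0)

Derivation:
step 0: pivot -15 → sign −
step 1: pivot 4/15 → sign +
step 2: pivot -7/4 → sign −
step 3: pivot -3/7 → sign −
signature = (1, 3, 0)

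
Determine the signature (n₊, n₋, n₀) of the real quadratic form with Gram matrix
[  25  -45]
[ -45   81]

step 0: pivot 25 → sign +
step 1: row/col 1 already zero → sign 0
signature = (1, 0, 1)

Answer: (1, 0, 1)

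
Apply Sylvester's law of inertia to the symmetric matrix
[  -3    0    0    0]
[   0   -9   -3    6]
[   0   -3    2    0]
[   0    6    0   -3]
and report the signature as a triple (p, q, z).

Answer: (1, 3, 0)

Derivation:
step 0: pivot -3 → sign −
step 1: pivot -9 → sign −
step 2: pivot 3 → sign +
step 3: pivot -1/3 → sign −
signature = (1, 3, 0)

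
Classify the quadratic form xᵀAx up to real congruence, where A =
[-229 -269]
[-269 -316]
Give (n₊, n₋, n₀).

step 0: pivot -229 → sign −
step 1: pivot -3/229 → sign −
signature = (0, 2, 0)

Answer: (0, 2, 0)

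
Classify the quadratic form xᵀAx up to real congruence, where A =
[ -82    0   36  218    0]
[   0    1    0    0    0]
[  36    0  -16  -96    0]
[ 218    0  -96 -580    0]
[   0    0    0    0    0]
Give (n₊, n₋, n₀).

Answer: (1, 2, 2)

Derivation:
step 0: pivot -82 → sign −
step 1: pivot 1 → sign +
step 2: pivot -8/41 → sign −
step 3: row/col 3 already zero → sign 0
step 4: row/col 4 already zero → sign 0
signature = (1, 2, 2)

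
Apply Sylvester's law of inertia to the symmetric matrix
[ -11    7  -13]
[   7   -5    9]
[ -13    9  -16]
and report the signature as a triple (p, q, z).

Answer: (1, 2, 0)

Derivation:
step 0: pivot -11 → sign −
step 1: pivot -6/11 → sign −
step 2: pivot 1/3 → sign +
signature = (1, 2, 0)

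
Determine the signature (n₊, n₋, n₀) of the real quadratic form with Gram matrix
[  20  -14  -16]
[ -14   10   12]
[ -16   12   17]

Answer: (3, 0, 0)

Derivation:
step 0: pivot 20 → sign +
step 1: pivot 1/5 → sign +
step 2: pivot 1 → sign +
signature = (3, 0, 0)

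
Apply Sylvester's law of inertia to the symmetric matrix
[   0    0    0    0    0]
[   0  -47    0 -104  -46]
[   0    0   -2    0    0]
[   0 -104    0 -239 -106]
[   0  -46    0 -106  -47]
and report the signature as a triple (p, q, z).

step 0: pivot -47 → sign −
step 1: pivot -2 → sign −
step 2: pivot -417/47 → sign −
step 3: pivot 3/139 → sign +
step 4: row/col 4 already zero → sign 0
signature = (1, 3, 1)

Answer: (1, 3, 1)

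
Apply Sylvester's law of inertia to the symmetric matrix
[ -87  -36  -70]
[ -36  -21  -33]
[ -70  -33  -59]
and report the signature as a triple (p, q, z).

Answer: (0, 3, 0)

Derivation:
step 0: pivot -87 → sign −
step 1: pivot -177/29 → sign −
step 2: pivot -2/177 → sign −
signature = (0, 3, 0)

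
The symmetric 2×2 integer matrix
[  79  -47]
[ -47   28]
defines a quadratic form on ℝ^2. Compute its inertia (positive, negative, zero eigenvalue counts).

step 0: pivot 79 → sign +
step 1: pivot 3/79 → sign +
signature = (2, 0, 0)

Answer: (2, 0, 0)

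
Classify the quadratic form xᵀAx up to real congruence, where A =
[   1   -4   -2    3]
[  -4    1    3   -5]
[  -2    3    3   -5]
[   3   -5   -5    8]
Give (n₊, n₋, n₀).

step 0: pivot 1 → sign +
step 1: pivot -15 → sign −
step 2: pivot 2/3 → sign +
step 3: pivot -2/5 → sign −
signature = (2, 2, 0)

Answer: (2, 2, 0)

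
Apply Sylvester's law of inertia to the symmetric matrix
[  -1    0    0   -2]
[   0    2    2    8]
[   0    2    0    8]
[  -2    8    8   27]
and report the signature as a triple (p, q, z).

Answer: (1, 3, 0)

Derivation:
step 0: pivot -1 → sign −
step 1: pivot 2 → sign +
step 2: pivot -2 → sign −
step 3: pivot -1 → sign −
signature = (1, 3, 0)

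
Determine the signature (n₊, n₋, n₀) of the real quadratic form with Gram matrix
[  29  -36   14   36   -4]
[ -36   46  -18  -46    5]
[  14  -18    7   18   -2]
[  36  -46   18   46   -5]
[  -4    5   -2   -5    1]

Answer: (3, 1, 1)

Derivation:
step 0: pivot 29 → sign +
step 1: pivot 38/29 → sign +
step 2: pivot -1/19 → sign −
step 3: pivot 1/2 → sign +
step 4: row/col 4 already zero → sign 0
signature = (3, 1, 1)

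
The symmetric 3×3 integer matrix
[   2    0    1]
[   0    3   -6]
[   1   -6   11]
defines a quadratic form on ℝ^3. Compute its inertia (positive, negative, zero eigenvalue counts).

step 0: pivot 2 → sign +
step 1: pivot 3 → sign +
step 2: pivot -3/2 → sign −
signature = (2, 1, 0)

Answer: (2, 1, 0)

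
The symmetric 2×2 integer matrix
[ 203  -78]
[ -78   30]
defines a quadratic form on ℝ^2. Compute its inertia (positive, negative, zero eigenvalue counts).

step 0: pivot 203 → sign +
step 1: pivot 6/203 → sign +
signature = (2, 0, 0)

Answer: (2, 0, 0)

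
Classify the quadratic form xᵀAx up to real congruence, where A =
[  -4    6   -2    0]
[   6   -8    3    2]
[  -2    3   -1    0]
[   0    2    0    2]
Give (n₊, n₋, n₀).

step 0: pivot -4 → sign −
step 1: pivot 1 → sign +
step 2: pivot -2 → sign −
step 3: row/col 3 already zero → sign 0
signature = (1, 2, 1)

Answer: (1, 2, 1)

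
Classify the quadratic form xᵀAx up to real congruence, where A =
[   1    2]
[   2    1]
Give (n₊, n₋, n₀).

Answer: (1, 1, 0)

Derivation:
step 0: pivot 1 → sign +
step 1: pivot -3 → sign −
signature = (1, 1, 0)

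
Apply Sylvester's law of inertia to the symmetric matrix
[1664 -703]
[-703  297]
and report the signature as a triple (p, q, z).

Answer: (1, 1, 0)

Derivation:
step 0: pivot 1664 → sign +
step 1: pivot -1/1664 → sign −
signature = (1, 1, 0)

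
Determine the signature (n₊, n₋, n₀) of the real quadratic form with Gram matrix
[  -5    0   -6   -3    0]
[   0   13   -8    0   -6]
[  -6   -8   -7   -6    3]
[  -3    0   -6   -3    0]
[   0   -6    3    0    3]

step 0: pivot -5 → sign −
step 1: pivot 13 → sign +
step 2: pivot -307/65 → sign −
step 3: pivot 6/307 → sign +
step 4: pivot -6 → sign −
signature = (2, 3, 0)

Answer: (2, 3, 0)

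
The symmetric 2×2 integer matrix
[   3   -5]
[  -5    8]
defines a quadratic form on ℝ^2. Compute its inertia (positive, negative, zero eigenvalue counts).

step 0: pivot 3 → sign +
step 1: pivot -1/3 → sign −
signature = (1, 1, 0)

Answer: (1, 1, 0)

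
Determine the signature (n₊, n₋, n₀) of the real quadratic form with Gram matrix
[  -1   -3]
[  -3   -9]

step 0: pivot -1 → sign −
step 1: row/col 1 already zero → sign 0
signature = (0, 1, 1)

Answer: (0, 1, 1)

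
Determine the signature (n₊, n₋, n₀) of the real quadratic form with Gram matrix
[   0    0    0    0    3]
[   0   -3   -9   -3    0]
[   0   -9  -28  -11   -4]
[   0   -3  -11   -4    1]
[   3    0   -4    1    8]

Answer: (2, 3, 0)

Derivation:
step 0: pivot -3 → sign −
step 1: pivot -1 → sign −
step 2: pivot 3 → sign +
step 3: pivot -3 → sign −
step 4: pivot 3 → sign +
signature = (2, 3, 0)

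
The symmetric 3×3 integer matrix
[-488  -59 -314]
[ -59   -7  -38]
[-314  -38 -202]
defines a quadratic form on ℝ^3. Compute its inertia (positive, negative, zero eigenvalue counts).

step 0: pivot -488 → sign −
step 1: pivot 65/488 → sign +
step 2: pivot 2/65 → sign +
signature = (2, 1, 0)

Answer: (2, 1, 0)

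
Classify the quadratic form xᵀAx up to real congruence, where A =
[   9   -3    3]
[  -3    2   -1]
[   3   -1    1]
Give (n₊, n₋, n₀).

step 0: pivot 9 → sign +
step 1: pivot 1 → sign +
step 2: row/col 2 already zero → sign 0
signature = (2, 0, 1)

Answer: (2, 0, 1)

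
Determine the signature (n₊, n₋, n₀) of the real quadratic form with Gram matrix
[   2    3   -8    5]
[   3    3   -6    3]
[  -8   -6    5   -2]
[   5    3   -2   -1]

step 0: pivot 2 → sign +
step 1: pivot -3/2 → sign −
step 2: pivot -3 → sign −
step 3: row/col 3 already zero → sign 0
signature = (1, 2, 1)

Answer: (1, 2, 1)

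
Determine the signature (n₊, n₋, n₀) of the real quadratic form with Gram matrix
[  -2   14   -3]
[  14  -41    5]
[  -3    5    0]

step 0: pivot -2 → sign −
step 1: pivot 57 → sign +
step 2: pivot 1/114 → sign +
signature = (2, 1, 0)

Answer: (2, 1, 0)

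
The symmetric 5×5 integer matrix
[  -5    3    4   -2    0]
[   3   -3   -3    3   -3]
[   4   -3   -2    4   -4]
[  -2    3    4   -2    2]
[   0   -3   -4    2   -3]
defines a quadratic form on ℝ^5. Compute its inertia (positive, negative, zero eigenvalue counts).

Answer: (2, 2, 1)

Derivation:
step 0: pivot -5 → sign −
step 1: pivot -6/5 → sign −
step 2: pivot 3/2 → sign +
step 3: pivot 1/3 → sign +
step 4: row/col 4 already zero → sign 0
signature = (2, 2, 1)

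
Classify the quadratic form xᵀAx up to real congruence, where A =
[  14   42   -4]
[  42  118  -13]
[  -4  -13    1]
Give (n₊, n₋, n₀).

Answer: (1, 2, 0)

Derivation:
step 0: pivot 14 → sign +
step 1: pivot -8 → sign −
step 2: pivot -1/56 → sign −
signature = (1, 2, 0)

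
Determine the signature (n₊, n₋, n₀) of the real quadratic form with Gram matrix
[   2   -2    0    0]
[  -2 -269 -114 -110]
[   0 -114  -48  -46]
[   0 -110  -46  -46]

Answer: (2, 2, 0)

Derivation:
step 0: pivot 2 → sign +
step 1: pivot -271 → sign −
step 2: pivot -12/271 → sign −
step 3: pivot 1/3 → sign +
signature = (2, 2, 0)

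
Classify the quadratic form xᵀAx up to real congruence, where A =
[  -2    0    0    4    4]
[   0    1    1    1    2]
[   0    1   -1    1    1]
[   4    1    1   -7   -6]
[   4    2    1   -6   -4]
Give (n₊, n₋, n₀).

Answer: (2, 2, 1)

Derivation:
step 0: pivot -2 → sign −
step 1: pivot 1 → sign +
step 2: pivot -2 → sign −
step 3: pivot 1/2 → sign +
step 4: row/col 4 already zero → sign 0
signature = (2, 2, 1)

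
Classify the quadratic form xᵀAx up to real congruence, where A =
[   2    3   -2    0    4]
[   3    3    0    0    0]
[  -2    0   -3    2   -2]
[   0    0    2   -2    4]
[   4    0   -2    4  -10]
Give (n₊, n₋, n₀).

Answer: (3, 2, 0)

Derivation:
step 0: pivot 2 → sign +
step 1: pivot -3/2 → sign −
step 2: pivot 1 → sign +
step 3: pivot -6 → sign −
step 4: pivot 2 → sign +
signature = (3, 2, 0)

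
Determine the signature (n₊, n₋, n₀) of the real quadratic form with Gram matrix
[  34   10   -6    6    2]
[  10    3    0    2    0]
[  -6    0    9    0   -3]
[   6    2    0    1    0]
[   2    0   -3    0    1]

Answer: (2, 2, 1)

Derivation:
step 0: pivot 34 → sign +
step 1: pivot 1/17 → sign +
step 2: pivot -45 → sign −
step 3: pivot -1/5 → sign −
step 4: row/col 4 already zero → sign 0
signature = (2, 2, 1)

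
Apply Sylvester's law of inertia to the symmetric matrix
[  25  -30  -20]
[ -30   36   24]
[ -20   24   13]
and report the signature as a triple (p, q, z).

step 0: pivot 25 → sign +
step 1: pivot -3 → sign −
step 2: row/col 2 already zero → sign 0
signature = (1, 1, 1)

Answer: (1, 1, 1)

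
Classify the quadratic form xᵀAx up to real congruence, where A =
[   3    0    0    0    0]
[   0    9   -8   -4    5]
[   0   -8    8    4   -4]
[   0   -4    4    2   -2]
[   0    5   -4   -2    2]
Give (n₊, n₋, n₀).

step 0: pivot 3 → sign +
step 1: pivot 9 → sign +
step 2: pivot 8/9 → sign +
step 3: pivot -1 → sign −
step 4: row/col 4 already zero → sign 0
signature = (3, 1, 1)

Answer: (3, 1, 1)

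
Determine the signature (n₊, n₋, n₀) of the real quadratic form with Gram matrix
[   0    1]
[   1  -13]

Answer: (1, 1, 0)

Derivation:
step 0: pivot -13 → sign −
step 1: pivot 1/13 → sign +
signature = (1, 1, 0)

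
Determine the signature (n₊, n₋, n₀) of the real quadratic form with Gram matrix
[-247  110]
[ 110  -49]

Answer: (0, 2, 0)

Derivation:
step 0: pivot -247 → sign −
step 1: pivot -3/247 → sign −
signature = (0, 2, 0)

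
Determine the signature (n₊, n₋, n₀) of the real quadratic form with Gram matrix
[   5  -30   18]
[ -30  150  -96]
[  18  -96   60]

step 0: pivot 5 → sign +
step 1: pivot -30 → sign −
step 2: row/col 2 already zero → sign 0
signature = (1, 1, 1)

Answer: (1, 1, 1)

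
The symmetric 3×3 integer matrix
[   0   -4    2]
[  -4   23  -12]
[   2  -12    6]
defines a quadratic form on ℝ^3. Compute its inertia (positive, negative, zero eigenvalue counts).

step 0: pivot 23 → sign +
step 1: pivot -16/23 → sign −
step 2: pivot -1/4 → sign −
signature = (1, 2, 0)

Answer: (1, 2, 0)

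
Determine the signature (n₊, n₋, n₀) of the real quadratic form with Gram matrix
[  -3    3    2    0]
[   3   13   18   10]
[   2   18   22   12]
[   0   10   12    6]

step 0: pivot -3 → sign −
step 1: pivot 16 → sign +
step 2: pivot -5/3 → sign −
step 3: pivot -1/10 → sign −
signature = (1, 3, 0)

Answer: (1, 3, 0)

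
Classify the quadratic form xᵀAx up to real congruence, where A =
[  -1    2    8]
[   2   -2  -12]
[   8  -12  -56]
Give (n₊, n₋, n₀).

Answer: (1, 1, 1)

Derivation:
step 0: pivot -1 → sign −
step 1: pivot 2 → sign +
step 2: row/col 2 already zero → sign 0
signature = (1, 1, 1)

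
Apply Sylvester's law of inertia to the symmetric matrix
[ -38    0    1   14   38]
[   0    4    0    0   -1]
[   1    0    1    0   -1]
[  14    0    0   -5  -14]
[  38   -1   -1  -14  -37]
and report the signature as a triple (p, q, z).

Answer: (4, 1, 0)

Derivation:
step 0: pivot -38 → sign −
step 1: pivot 4 → sign +
step 2: pivot 39/38 → sign +
step 3: pivot 1/39 → sign +
step 4: pivot 3/4 → sign +
signature = (4, 1, 0)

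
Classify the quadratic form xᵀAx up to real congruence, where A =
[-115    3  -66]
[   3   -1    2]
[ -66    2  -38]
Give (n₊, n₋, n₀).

step 0: pivot -115 → sign −
step 1: pivot -106/115 → sign −
step 2: pivot -2/53 → sign −
signature = (0, 3, 0)

Answer: (0, 3, 0)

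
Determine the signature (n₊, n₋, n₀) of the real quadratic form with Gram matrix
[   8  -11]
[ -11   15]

step 0: pivot 8 → sign +
step 1: pivot -1/8 → sign −
signature = (1, 1, 0)

Answer: (1, 1, 0)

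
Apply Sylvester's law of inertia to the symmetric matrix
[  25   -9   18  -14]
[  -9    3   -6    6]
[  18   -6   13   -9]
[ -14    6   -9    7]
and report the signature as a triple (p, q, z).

step 0: pivot 25 → sign +
step 1: pivot -6/25 → sign −
step 2: pivot 1 → sign +
step 3: pivot -6 → sign −
signature = (2, 2, 0)

Answer: (2, 2, 0)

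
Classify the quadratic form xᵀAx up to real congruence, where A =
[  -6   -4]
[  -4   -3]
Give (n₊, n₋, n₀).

step 0: pivot -6 → sign −
step 1: pivot -1/3 → sign −
signature = (0, 2, 0)

Answer: (0, 2, 0)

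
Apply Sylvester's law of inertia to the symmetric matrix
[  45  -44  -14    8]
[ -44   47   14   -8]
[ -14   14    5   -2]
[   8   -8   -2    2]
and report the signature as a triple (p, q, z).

step 0: pivot 45 → sign +
step 1: pivot 179/45 → sign +
step 2: pivot 111/179 → sign +
step 3: pivot 6/37 → sign +
signature = (4, 0, 0)

Answer: (4, 0, 0)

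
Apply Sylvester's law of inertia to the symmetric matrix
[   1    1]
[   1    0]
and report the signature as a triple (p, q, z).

step 0: pivot 1 → sign +
step 1: pivot -1 → sign −
signature = (1, 1, 0)

Answer: (1, 1, 0)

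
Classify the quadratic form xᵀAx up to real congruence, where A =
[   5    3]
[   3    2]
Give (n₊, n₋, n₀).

Answer: (2, 0, 0)

Derivation:
step 0: pivot 5 → sign +
step 1: pivot 1/5 → sign +
signature = (2, 0, 0)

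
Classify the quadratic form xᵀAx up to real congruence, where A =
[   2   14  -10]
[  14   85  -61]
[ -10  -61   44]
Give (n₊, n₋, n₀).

Answer: (2, 1, 0)

Derivation:
step 0: pivot 2 → sign +
step 1: pivot -13 → sign −
step 2: pivot 3/13 → sign +
signature = (2, 1, 0)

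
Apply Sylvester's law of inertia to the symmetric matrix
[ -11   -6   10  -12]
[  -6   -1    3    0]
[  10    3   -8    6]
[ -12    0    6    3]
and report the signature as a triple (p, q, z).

step 0: pivot -11 → sign −
step 1: pivot 25/11 → sign +
step 2: pivot -39/25 → sign −
step 3: pivot 3/13 → sign +
signature = (2, 2, 0)

Answer: (2, 2, 0)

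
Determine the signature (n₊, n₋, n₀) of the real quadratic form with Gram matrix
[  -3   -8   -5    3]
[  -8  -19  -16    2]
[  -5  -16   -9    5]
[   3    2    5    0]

step 0: pivot -3 → sign −
step 1: pivot 7/3 → sign +
step 2: pivot -26/7 → sign −
step 3: pivot 3/13 → sign +
signature = (2, 2, 0)

Answer: (2, 2, 0)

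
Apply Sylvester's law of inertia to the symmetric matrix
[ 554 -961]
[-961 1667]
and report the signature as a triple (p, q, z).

Answer: (1, 1, 0)

Derivation:
step 0: pivot 554 → sign +
step 1: pivot -3/554 → sign −
signature = (1, 1, 0)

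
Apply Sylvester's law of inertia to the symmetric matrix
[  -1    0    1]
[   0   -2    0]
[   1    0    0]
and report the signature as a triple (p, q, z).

step 0: pivot -1 → sign −
step 1: pivot -2 → sign −
step 2: pivot 1 → sign +
signature = (1, 2, 0)

Answer: (1, 2, 0)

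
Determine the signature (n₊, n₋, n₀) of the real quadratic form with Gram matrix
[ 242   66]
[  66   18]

Answer: (1, 0, 1)

Derivation:
step 0: pivot 242 → sign +
step 1: row/col 1 already zero → sign 0
signature = (1, 0, 1)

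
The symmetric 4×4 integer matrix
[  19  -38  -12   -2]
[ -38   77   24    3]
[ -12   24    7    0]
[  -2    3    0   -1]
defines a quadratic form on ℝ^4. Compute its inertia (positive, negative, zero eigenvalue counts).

Answer: (3, 1, 0)

Derivation:
step 0: pivot 19 → sign +
step 1: pivot 1 → sign +
step 2: pivot -11/19 → sign −
step 3: pivot 6/11 → sign +
signature = (3, 1, 0)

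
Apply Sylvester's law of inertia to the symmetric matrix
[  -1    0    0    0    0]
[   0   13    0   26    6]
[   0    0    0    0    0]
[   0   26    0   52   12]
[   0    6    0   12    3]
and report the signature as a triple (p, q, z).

step 0: pivot -1 → sign −
step 1: pivot 13 → sign +
step 2: pivot 3/13 → sign +
step 3: row/col 3 already zero → sign 0
step 4: row/col 4 already zero → sign 0
signature = (2, 1, 2)

Answer: (2, 1, 2)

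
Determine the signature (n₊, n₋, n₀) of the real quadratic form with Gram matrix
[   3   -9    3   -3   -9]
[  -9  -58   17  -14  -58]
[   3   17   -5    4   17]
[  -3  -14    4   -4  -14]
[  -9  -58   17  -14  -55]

Answer: (2, 3, 0)

Derivation:
step 0: pivot 3 → sign +
step 1: pivot -85 → sign −
step 2: pivot -4/85 → sign −
step 3: pivot -3/4 → sign −
step 4: pivot 3 → sign +
signature = (2, 3, 0)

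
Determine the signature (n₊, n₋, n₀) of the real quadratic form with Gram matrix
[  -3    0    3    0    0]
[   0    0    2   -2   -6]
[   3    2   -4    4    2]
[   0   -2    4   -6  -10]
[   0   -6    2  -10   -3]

Answer: (2, 3, 0)

Derivation:
step 0: pivot -3 → sign −
step 1: pivot -1 → sign −
step 2: pivot 4 → sign +
step 3: pivot 1 → sign +
step 4: pivot -1 → sign −
signature = (2, 3, 0)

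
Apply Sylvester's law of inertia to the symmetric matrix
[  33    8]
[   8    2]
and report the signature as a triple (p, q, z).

Answer: (2, 0, 0)

Derivation:
step 0: pivot 33 → sign +
step 1: pivot 2/33 → sign +
signature = (2, 0, 0)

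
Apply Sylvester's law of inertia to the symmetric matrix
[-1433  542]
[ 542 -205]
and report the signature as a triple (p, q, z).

Answer: (0, 2, 0)

Derivation:
step 0: pivot -1433 → sign −
step 1: pivot -1/1433 → sign −
signature = (0, 2, 0)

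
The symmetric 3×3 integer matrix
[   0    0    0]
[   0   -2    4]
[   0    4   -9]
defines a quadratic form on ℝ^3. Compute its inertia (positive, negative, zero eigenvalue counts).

Answer: (0, 2, 1)

Derivation:
step 0: pivot -2 → sign −
step 1: pivot -1 → sign −
step 2: row/col 2 already zero → sign 0
signature = (0, 2, 1)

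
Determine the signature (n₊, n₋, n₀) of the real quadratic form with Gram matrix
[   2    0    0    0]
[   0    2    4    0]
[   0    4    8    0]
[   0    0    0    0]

Answer: (2, 0, 2)

Derivation:
step 0: pivot 2 → sign +
step 1: pivot 2 → sign +
step 2: row/col 2 already zero → sign 0
step 3: row/col 3 already zero → sign 0
signature = (2, 0, 2)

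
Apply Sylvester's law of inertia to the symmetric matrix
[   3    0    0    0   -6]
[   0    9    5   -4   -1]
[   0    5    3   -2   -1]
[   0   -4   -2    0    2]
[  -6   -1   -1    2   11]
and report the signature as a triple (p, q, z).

Answer: (3, 1, 1)

Derivation:
step 0: pivot 3 → sign +
step 1: pivot 9 → sign +
step 2: pivot 2/9 → sign +
step 3: pivot -2 → sign −
step 4: row/col 4 already zero → sign 0
signature = (3, 1, 1)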